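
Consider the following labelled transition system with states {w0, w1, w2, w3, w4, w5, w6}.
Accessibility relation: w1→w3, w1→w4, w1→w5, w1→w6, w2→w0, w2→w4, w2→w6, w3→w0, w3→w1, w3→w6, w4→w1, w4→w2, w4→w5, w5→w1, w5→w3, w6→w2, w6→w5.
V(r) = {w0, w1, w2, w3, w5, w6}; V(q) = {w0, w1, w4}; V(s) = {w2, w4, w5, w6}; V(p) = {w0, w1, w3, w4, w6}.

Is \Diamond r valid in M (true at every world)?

No

Let φ = \Diamond r. Evaluate φ at each world:
  w0 (successors ∅): φ is false.
  w1 (successors {w3, w4, w5, w6}): φ is true.
  w2 (successors {w0, w4, w6}): φ is true.
  w3 (successors {w0, w1, w6}): φ is true.
  w4 (successors {w1, w2, w5}): φ is true.
  w5 (successors {w1, w3}): φ is true.
  w6 (successors {w2, w5}): φ is true.
Detail at w0 (counterexample):
  At w0: no accessible worlds, so \Diamond r is false.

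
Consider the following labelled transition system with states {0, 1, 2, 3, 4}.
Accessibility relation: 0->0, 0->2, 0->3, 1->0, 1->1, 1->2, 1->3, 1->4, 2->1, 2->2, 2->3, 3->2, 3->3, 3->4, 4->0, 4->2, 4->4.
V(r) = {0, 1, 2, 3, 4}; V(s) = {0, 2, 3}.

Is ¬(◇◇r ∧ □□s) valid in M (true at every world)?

Let φ = ¬(◇◇r ∧ □□s). Evaluate φ at each world:
  0 (successors {0, 2, 3}): φ is true.
  1 (successors {0, 1, 2, 3, 4}): φ is true.
  2 (successors {1, 2, 3}): φ is true.
  3 (successors {2, 3, 4}): φ is true.
  4 (successors {0, 2, 4}): φ is true.
For instance, at 2:
  At 2: ◇◇r ∧ □□s is false, so ¬(◇◇r ∧ □□s) is true.
    At 2: ◇◇r is true, □□s is false, so ◇◇r ∧ □□s is false.
      At 2: ◇◇r requires ◇r at some successor in {1, 2, 3}.
        ◇r holds at 1, so ◇◇r is true at 2.
      At 2: □□s requires □s at every successor {1, 2, 3}.
        □s fails at 1, so □□s is false at 2.

Yes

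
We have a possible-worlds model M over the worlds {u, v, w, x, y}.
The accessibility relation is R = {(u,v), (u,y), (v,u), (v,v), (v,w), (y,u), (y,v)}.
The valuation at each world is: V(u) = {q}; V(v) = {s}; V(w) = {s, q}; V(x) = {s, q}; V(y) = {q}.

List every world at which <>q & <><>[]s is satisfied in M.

u, v, y

Let φ = <>q & <><>[]s. Evaluate φ at each world:
  u (successors {v, y}): φ is true.
  v (successors {u, v, w}): φ is true.
  w (successors ∅): φ is false.
  x (successors ∅): φ is false.
  y (successors {u, v}): φ is true.
For instance, at v:
  At v: <>q is true, <><>[]s is true, so <>q & <><>[]s is true.
    At v: <>q requires q at some successor in {u, v, w}.
      q holds at u, so <>q is true at v.
    At v: <><>[]s requires <>[]s at some successor in {u, v, w}.
      <>[]s holds at v, so <><>[]s is true at v.
Satisfying worlds: {u, v, y}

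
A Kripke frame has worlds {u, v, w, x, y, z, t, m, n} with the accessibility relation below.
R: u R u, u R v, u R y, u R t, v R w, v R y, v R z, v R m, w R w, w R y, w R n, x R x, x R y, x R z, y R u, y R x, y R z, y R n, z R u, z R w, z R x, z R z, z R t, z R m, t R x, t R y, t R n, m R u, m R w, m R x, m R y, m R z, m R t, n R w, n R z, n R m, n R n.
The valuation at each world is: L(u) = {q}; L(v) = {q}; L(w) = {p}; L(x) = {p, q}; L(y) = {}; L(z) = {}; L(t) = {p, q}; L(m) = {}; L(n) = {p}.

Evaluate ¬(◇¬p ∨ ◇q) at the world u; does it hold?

At u: ◇¬p ∨ ◇q is true, so ¬(◇¬p ∨ ◇q) is false.
  At u: ◇¬p is true, ◇q is true, so ◇¬p ∨ ◇q is true.
    At u: ◇¬p requires ¬p at some successor in {u, v, y, t}.
      ¬p holds at u, so ◇¬p is true at u.
    At u: ◇q requires q at some successor in {u, v, y, t}.
      q holds at u, so ◇q is true at u.

No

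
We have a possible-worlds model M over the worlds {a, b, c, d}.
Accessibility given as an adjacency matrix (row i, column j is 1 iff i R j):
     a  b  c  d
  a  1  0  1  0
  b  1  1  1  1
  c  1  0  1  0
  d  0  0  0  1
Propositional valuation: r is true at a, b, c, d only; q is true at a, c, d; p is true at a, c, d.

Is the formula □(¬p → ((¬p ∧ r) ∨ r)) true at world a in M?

Yes

At a: □(¬p → ((¬p ∧ r) ∨ r)) requires ¬p → ((¬p ∧ r) ∨ r) at every successor {a, c}.
  At a: ¬p → ((¬p ∧ r) ∨ r) is true.
  At c: ¬p → ((¬p ∧ r) ∨ r) is true.
So □(¬p → ((¬p ∧ r) ∨ r)) is true at a.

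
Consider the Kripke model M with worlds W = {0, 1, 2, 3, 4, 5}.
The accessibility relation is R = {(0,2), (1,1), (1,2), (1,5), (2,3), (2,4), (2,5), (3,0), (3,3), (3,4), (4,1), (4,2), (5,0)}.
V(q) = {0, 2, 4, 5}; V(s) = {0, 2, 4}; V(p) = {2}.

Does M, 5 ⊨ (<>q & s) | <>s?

At 5: <>q & s is false, <>s is true, so (<>q & s) | <>s is true.
  At 5: <>q is true, s is false, so <>q & s is false.
    At 5: <>q requires q at some successor in {0}.
      q holds at 0, so <>q is true at 5.
  At 5: <>s requires s at some successor in {0}.
    s holds at 0, so <>s is true at 5.

Yes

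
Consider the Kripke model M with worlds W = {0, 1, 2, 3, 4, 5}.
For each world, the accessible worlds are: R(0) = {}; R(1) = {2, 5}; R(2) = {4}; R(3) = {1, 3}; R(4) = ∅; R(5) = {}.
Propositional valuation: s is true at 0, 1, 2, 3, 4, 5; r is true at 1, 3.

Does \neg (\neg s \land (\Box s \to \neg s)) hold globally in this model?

Yes

Let φ = \neg (\neg s \land (\Box s \to \neg s)). Evaluate φ at each world:
  0 (successors ∅): φ is true.
  1 (successors {2, 5}): φ is true.
  2 (successors {4}): φ is true.
  3 (successors {1, 3}): φ is true.
  4 (successors ∅): φ is true.
  5 (successors ∅): φ is true.
For instance, at 1:
  At 1: \neg s \land (\Box s \to \neg s) is false, so \neg (\neg s \land (\Box s \to \neg s)) is true.
    At 1: \neg s is false, \Box s \to \neg s is false, so \neg s \land (\Box s \to \neg s) is false.
      At 1: \Box s is true, \neg s is false, so \Box s \to \neg s is false.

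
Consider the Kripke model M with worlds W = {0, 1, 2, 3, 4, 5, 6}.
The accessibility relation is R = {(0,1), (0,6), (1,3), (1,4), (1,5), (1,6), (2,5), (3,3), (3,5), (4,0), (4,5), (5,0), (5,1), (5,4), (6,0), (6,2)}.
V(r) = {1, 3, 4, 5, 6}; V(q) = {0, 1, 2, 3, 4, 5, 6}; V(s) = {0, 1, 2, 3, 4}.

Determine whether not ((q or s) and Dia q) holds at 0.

No

At 0: (q or s) and Dia q is true, so not ((q or s) and Dia q) is false.
  At 0: q or s is true, Dia q is true, so (q or s) and Dia q is true.
    At 0: Dia q requires q at some successor in {1, 6}.
      q holds at 1, so Dia q is true at 0.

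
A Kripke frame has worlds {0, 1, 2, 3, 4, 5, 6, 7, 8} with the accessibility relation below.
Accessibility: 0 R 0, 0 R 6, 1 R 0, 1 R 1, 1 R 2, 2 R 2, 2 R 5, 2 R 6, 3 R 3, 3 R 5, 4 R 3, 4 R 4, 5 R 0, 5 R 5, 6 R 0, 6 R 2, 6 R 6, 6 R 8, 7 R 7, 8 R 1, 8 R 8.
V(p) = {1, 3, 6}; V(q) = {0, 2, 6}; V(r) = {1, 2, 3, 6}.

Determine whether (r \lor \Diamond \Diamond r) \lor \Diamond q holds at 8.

Recall that \Diamond ψ holds at a world iff ψ holds at some accessible world.
At 8: r \lor \Diamond \Diamond r is true, \Diamond q is false, so (r \lor \Diamond \Diamond r) \lor \Diamond q is true.
  At 8: r is false, \Diamond \Diamond r is true, so r \lor \Diamond \Diamond r is true.
    At 8: \Diamond \Diamond r requires \Diamond r at some successor in {1, 8}.
      \Diamond r holds at 1, so \Diamond \Diamond r is true at 8.
  At 8: \Diamond q requires q at some successor in {1, 8}.
    At 1: q is false.
    At 8: q is false.
  So \Diamond q is false at 8.

Yes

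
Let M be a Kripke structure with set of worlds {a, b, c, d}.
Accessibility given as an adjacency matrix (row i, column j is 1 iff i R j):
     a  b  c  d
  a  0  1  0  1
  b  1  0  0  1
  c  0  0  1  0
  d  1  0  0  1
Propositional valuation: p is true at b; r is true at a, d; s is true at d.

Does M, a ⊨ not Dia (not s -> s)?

Recall that Dia ψ holds at a world iff ψ holds at some accessible world.
At a: Dia (not s -> s) is true, so not Dia (not s -> s) is false.
  At a: Dia (not s -> s) requires not s -> s at some successor in {b, d}.
    not s -> s holds at d, so Dia (not s -> s) is true at a.

No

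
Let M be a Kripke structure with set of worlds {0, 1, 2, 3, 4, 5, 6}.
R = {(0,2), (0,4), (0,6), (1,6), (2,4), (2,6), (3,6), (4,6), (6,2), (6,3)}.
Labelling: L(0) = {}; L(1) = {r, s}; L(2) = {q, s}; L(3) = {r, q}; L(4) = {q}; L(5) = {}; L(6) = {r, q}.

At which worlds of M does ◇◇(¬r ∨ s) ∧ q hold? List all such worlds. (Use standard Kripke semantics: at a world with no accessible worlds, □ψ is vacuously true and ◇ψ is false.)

Let φ = ◇◇(¬r ∨ s) ∧ q. Evaluate φ at each world:
  0 (successors {2, 4, 6}): φ is false.
  1 (successors {6}): φ is false.
  2 (successors {4, 6}): φ is true.
  3 (successors {6}): φ is true.
  4 (successors {6}): φ is true.
  5 (successors ∅): φ is false.
  6 (successors {2, 3}): φ is true.
For instance, at 2:
  At 2: ◇◇(¬r ∨ s) is true, q is true, so ◇◇(¬r ∨ s) ∧ q is true.
    At 2: ◇◇(¬r ∨ s) requires ◇(¬r ∨ s) at some successor in {4, 6}.
      ◇(¬r ∨ s) holds at 6, so ◇◇(¬r ∨ s) is true at 2.
Satisfying worlds: {2, 3, 4, 6}

2, 3, 4, 6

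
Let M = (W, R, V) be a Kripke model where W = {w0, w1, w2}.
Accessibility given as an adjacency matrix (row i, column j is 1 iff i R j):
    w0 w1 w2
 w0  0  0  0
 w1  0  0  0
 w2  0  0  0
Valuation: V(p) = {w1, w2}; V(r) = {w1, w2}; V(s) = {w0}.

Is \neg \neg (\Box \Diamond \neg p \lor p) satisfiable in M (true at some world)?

Recall that \Box ψ holds at a world iff ψ holds at every accessible world, and \Diamond ψ holds iff ψ holds at some accessible world.
Let φ = \neg \neg (\Box \Diamond \neg p \lor p). Evaluate φ at each world:
  w0 (successors ∅): φ is true.
  w1 (successors ∅): φ is true.
  w2 (successors ∅): φ is true.
Detail at w0 (witness):
  At w0: \neg (\Box \Diamond \neg p \lor p) is false, so \neg \neg (\Box \Diamond \neg p \lor p) is true.
    At w0: \Box \Diamond \neg p \lor p is true, so \neg (\Box \Diamond \neg p \lor p) is false.
      At w0: \Box \Diamond \neg p is true, p is false, so \Box \Diamond \neg p \lor p is true.

Yes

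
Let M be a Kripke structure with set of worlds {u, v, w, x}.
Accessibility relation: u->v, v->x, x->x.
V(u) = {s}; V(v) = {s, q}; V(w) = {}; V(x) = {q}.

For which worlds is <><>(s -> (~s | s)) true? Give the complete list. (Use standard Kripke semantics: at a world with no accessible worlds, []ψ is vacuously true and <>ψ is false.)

Recall that <>ψ holds at a world iff ψ holds at some accessible world.
Let φ = <><>(s -> (~s | s)). Evaluate φ at each world:
  u (successors {v}): φ is true.
  v (successors {x}): φ is true.
  w (successors ∅): φ is false.
  x (successors {x}): φ is true.
For instance, at v:
  At v: <><>(s -> (~s | s)) requires <>(s -> (~s | s)) at some successor in {x}.
    <>(s -> (~s | s)) holds at x, so <><>(s -> (~s | s)) is true at v.
      At x: <>(s -> (~s | s)) requires s -> (~s | s) at some successor in {x}.
        s -> (~s | s) holds at x, so <>(s -> (~s | s)) is true at x.
Satisfying worlds: {u, v, x}

u, v, x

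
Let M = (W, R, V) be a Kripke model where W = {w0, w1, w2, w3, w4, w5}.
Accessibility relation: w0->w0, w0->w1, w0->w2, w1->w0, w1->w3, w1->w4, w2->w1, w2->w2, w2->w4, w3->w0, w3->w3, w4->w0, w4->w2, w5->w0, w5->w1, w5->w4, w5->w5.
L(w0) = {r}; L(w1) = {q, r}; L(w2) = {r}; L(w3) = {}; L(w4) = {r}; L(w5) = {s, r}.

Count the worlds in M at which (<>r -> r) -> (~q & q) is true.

Let φ = (<>r -> r) -> (~q & q). Evaluate φ at each world:
  w0 (successors {w0, w1, w2}): φ is false.
  w1 (successors {w0, w3, w4}): φ is false.
  w2 (successors {w1, w2, w4}): φ is false.
  w3 (successors {w0, w3}): φ is true.
  w4 (successors {w0, w2}): φ is false.
  w5 (successors {w0, w1, w4, w5}): φ is false.
For instance, at w5:
  At w5: <>r -> r is true, ~q & q is false, so (<>r -> r) -> (~q & q) is false.
    At w5: <>r is true, r is true, so <>r -> r is true.
      At w5: <>r requires r at some successor in {w0, w1, w4, w5}.
        r holds at w0, so <>r is true at w5.
Satisfying worlds: {w3}

1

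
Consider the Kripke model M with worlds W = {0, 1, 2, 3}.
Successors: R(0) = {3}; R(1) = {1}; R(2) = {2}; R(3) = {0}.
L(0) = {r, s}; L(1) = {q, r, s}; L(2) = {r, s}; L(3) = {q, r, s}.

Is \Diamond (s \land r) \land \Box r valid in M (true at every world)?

Recall that \Box ψ holds at a world iff ψ holds at every accessible world, and \Diamond ψ holds iff ψ holds at some accessible world.
Let φ = \Diamond (s \land r) \land \Box r. Evaluate φ at each world:
  0 (successors {3}): φ is true.
  1 (successors {1}): φ is true.
  2 (successors {2}): φ is true.
  3 (successors {0}): φ is true.
For instance, at 3:
  At 3: \Diamond (s \land r) is true, \Box r is true, so \Diamond (s \land r) \land \Box r is true.
    At 3: \Diamond (s \land r) requires s \land r at some successor in {0}.
      s \land r holds at 0, so \Diamond (s \land r) is true at 3.
    At 3: \Box r requires r at every successor {0}.
      At 0: r is true.
    So \Box r is true at 3.

Yes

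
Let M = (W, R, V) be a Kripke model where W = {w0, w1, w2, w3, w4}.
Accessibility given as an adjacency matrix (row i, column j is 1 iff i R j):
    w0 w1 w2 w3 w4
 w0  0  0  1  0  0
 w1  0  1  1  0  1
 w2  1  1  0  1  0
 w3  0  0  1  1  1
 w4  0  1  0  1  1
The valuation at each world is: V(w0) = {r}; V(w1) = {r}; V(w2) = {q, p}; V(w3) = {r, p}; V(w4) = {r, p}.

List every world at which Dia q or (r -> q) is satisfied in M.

Recall that Dia ψ holds at a world iff ψ holds at some accessible world.
Let φ = Dia q or (r -> q). Evaluate φ at each world:
  w0 (successors {w2}): φ is true.
  w1 (successors {w1, w2, w4}): φ is true.
  w2 (successors {w0, w1, w3}): φ is true.
  w3 (successors {w2, w3, w4}): φ is true.
  w4 (successors {w1, w3, w4}): φ is false.
For instance, at w1:
  At w1: Dia q is true, r -> q is false, so Dia q or (r -> q) is true.
    At w1: Dia q requires q at some successor in {w1, w2, w4}.
      q holds at w2, so Dia q is true at w1.
Satisfying worlds: {w0, w1, w2, w3}

w0, w1, w2, w3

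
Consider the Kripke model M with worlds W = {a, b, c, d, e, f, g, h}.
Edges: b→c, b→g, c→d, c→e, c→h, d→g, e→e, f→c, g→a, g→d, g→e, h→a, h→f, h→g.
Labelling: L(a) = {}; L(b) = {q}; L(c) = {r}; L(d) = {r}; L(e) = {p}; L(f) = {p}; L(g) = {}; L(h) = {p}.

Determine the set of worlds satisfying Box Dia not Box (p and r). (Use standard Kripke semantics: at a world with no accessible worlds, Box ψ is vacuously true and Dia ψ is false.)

a, b, c, d, e, f

Let φ = Box Dia not Box (p and r). Evaluate φ at each world:
  a (successors ∅): φ is true.
  b (successors {c, g}): φ is true.
  c (successors {d, e, h}): φ is true.
  d (successors {g}): φ is true.
  e (successors {e}): φ is true.
  f (successors {c}): φ is true.
  g (successors {a, d, e}): φ is false.
  h (successors {a, f, g}): φ is false.
For instance, at b:
  At b: Box Dia not Box (p and r) requires Dia not Box (p and r) at every successor {c, g}.
      At c: Dia not Box (p and r) requires not Box (p and r) at some successor in {d, e, h}.
        not Box (p and r) holds at d, so Dia not Box (p and r) is true at c.
      At g: Dia not Box (p and r) requires not Box (p and r) at some successor in {a, d, e}.
        not Box (p and r) holds at d, so Dia not Box (p and r) is true at g.
  So Box Dia not Box (p and r) is true at b.
Satisfying worlds: {a, b, c, d, e, f}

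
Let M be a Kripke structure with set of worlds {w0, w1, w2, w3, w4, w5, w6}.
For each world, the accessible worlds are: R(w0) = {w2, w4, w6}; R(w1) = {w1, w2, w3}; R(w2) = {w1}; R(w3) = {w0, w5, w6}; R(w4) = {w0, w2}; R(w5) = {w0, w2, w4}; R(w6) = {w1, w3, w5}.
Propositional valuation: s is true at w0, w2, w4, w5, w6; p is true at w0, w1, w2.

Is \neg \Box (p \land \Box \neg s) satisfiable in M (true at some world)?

Recall that \Box ψ holds at a world iff ψ holds at every accessible world, and \Diamond ψ holds iff ψ holds at some accessible world.
Let φ = \neg \Box (p \land \Box \neg s). Evaluate φ at each world:
  w0 (successors {w2, w4, w6}): φ is true.
  w1 (successors {w1, w2, w3}): φ is true.
  w2 (successors {w1}): φ is true.
  w3 (successors {w0, w5, w6}): φ is true.
  w4 (successors {w0, w2}): φ is true.
  w5 (successors {w0, w2, w4}): φ is true.
  w6 (successors {w1, w3, w5}): φ is true.
Detail at w0 (witness):
  At w0: \Box (p \land \Box \neg s) is false, so \neg \Box (p \land \Box \neg s) is true.
    At w0: \Box (p \land \Box \neg s) requires p \land \Box \neg s at every successor {w2, w4, w6}.
      p \land \Box \neg s fails at w4, so \Box (p \land \Box \neg s) is false at w0.

Yes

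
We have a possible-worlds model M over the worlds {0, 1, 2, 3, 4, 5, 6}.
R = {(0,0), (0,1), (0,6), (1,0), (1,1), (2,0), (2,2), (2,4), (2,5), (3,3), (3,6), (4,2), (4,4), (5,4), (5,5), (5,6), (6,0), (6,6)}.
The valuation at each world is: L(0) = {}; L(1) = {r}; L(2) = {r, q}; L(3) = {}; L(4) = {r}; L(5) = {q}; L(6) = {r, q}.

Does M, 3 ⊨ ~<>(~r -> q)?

No

At 3: <>(~r -> q) is true, so ~<>(~r -> q) is false.
  At 3: <>(~r -> q) requires ~r -> q at some successor in {3, 6}.
    ~r -> q holds at 6, so <>(~r -> q) is true at 3.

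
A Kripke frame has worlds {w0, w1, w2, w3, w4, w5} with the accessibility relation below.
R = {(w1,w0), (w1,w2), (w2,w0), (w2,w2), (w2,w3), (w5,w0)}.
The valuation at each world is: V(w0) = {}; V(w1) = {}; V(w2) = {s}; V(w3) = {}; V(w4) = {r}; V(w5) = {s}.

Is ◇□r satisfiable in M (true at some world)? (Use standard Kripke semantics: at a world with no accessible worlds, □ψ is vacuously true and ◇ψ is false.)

Recall that □ψ holds at a world iff ψ holds at every accessible world, and ◇ψ holds iff ψ holds at some accessible world.
Let φ = ◇□r. Evaluate φ at each world:
  w0 (successors ∅): φ is false.
  w1 (successors {w0, w2}): φ is true.
  w2 (successors {w0, w2, w3}): φ is true.
  w3 (successors ∅): φ is false.
  w4 (successors ∅): φ is false.
  w5 (successors {w0}): φ is true.
Detail at w1 (witness):
  At w1: ◇□r requires □r at some successor in {w0, w2}.
    □r holds at w0, so ◇□r is true at w1.
      At w0: no accessible worlds, so □r holds vacuously.

Yes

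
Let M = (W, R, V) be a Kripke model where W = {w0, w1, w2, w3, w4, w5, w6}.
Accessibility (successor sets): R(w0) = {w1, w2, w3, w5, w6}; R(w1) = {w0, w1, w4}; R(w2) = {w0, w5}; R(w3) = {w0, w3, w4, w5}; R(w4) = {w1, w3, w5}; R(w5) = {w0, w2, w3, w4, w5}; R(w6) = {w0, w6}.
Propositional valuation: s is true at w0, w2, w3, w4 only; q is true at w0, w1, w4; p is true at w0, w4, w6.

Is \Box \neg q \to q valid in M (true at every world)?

Let φ = \Box \neg q \to q. Evaluate φ at each world:
  w0 (successors {w1, w2, w3, w5, w6}): φ is true.
  w1 (successors {w0, w1, w4}): φ is true.
  w2 (successors {w0, w5}): φ is true.
  w3 (successors {w0, w3, w4, w5}): φ is true.
  w4 (successors {w1, w3, w5}): φ is true.
  w5 (successors {w0, w2, w3, w4, w5}): φ is true.
  w6 (successors {w0, w6}): φ is true.
For instance, at w1:
  At w1: \Box \neg q is false, q is true, so \Box \neg q \to q is true.
    At w1: \Box \neg q requires \neg q at every successor {w0, w1, w4}.
      \neg q fails at w0, so \Box \neg q is false at w1.

Yes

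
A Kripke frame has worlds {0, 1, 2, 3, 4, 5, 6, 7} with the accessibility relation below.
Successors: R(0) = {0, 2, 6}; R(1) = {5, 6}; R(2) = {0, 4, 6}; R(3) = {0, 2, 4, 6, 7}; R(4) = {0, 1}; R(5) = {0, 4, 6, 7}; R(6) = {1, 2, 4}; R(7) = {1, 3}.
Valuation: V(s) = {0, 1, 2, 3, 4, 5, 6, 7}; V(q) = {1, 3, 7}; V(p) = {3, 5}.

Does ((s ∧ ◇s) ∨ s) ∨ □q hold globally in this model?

Yes

Let φ = ((s ∧ ◇s) ∨ s) ∨ □q. Evaluate φ at each world:
  0 (successors {0, 2, 6}): φ is true.
  1 (successors {5, 6}): φ is true.
  2 (successors {0, 4, 6}): φ is true.
  3 (successors {0, 2, 4, 6, 7}): φ is true.
  4 (successors {0, 1}): φ is true.
  5 (successors {0, 4, 6, 7}): φ is true.
  6 (successors {1, 2, 4}): φ is true.
  7 (successors {1, 3}): φ is true.
For instance, at 6:
  At 6: (s ∧ ◇s) ∨ s is true, □q is false, so ((s ∧ ◇s) ∨ s) ∨ □q is true.
    At 6: s ∧ ◇s is true, s is true, so (s ∧ ◇s) ∨ s is true.
      At 6: s is true, ◇s is true, so s ∧ ◇s is true.
    At 6: □q requires q at every successor {1, 2, 4}.
      q fails at 2, so □q is false at 6.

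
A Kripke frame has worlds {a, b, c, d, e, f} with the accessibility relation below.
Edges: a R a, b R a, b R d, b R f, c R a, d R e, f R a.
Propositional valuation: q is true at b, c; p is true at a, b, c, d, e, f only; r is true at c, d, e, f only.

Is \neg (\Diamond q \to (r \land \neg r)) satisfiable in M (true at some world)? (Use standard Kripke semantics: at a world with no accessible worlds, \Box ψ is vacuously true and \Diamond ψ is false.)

No

Recall that \Diamond ψ holds at a world iff ψ holds at some accessible world.
Let φ = \neg (\Diamond q \to (r \land \neg r)). Evaluate φ at each world:
  a (successors {a}): φ is false.
  b (successors {a, d, f}): φ is false.
  c (successors {a}): φ is false.
  d (successors {e}): φ is false.
  e (successors ∅): φ is false.
  f (successors {a}): φ is false.
For instance, at a:
  At a: \Diamond q \to (r \land \neg r) is true, so \neg (\Diamond q \to (r \land \neg r)) is false.
    At a: \Diamond q is false, r \land \neg r is false, so \Diamond q \to (r \land \neg r) is true.
      At a: \Diamond q requires q at some successor in {a}.
        At a: q is false.
      So \Diamond q is false at a.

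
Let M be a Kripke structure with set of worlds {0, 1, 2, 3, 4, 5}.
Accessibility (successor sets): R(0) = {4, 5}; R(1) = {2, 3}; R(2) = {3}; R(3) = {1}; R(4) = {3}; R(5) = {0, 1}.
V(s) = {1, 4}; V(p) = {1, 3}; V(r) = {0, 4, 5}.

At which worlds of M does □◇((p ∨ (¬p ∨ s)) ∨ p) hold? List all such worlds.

Recall that □ψ holds at a world iff ψ holds at every accessible world, and ◇ψ holds iff ψ holds at some accessible world.
Let φ = □◇((p ∨ (¬p ∨ s)) ∨ p). Evaluate φ at each world:
  0 (successors {4, 5}): φ is true.
  1 (successors {2, 3}): φ is true.
  2 (successors {3}): φ is true.
  3 (successors {1}): φ is true.
  4 (successors {3}): φ is true.
  5 (successors {0, 1}): φ is true.
For instance, at 5:
  At 5: □◇((p ∨ (¬p ∨ s)) ∨ p) requires ◇((p ∨ (¬p ∨ s)) ∨ p) at every successor {0, 1}.
      At 0: ◇((p ∨ (¬p ∨ s)) ∨ p) requires (p ∨ (¬p ∨ s)) ∨ p at some successor in {4, 5}.
        (p ∨ (¬p ∨ s)) ∨ p holds at 4, so ◇((p ∨ (¬p ∨ s)) ∨ p) is true at 0.
      At 1: ◇((p ∨ (¬p ∨ s)) ∨ p) requires (p ∨ (¬p ∨ s)) ∨ p at some successor in {2, 3}.
        (p ∨ (¬p ∨ s)) ∨ p holds at 2, so ◇((p ∨ (¬p ∨ s)) ∨ p) is true at 1.
  So □◇((p ∨ (¬p ∨ s)) ∨ p) is true at 5.
Satisfying worlds: {0, 1, 2, 3, 4, 5}

0, 1, 2, 3, 4, 5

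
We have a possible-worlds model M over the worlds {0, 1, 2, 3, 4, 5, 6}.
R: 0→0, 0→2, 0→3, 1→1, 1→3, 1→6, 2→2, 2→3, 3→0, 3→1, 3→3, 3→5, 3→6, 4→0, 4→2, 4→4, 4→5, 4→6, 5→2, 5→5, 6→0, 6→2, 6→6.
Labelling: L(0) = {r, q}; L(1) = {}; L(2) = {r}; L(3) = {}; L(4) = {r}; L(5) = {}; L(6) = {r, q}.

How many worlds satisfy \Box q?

Let φ = \Box q. Evaluate φ at each world:
  0 (successors {0, 2, 3}): φ is false.
  1 (successors {1, 3, 6}): φ is false.
  2 (successors {2, 3}): φ is false.
  3 (successors {0, 1, 3, 5, 6}): φ is false.
  4 (successors {0, 2, 4, 5, 6}): φ is false.
  5 (successors {2, 5}): φ is false.
  6 (successors {0, 2, 6}): φ is false.
For instance, at 5:
  At 5: \Box q requires q at every successor {2, 5}.
    q fails at 2, so \Box q is false at 5.
Satisfying worlds: none.

0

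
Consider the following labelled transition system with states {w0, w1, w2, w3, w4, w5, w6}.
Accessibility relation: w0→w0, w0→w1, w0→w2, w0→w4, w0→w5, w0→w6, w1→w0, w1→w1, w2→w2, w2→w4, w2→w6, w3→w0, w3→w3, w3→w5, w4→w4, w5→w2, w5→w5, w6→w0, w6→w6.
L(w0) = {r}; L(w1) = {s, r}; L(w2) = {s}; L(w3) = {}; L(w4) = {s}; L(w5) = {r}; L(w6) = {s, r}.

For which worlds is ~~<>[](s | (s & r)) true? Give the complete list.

w0, w2, w4, w5

Let φ = ~~<>[](s | (s & r)). Evaluate φ at each world:
  w0 (successors {w0, w1, w2, w4, w5, w6}): φ is true.
  w1 (successors {w0, w1}): φ is false.
  w2 (successors {w2, w4, w6}): φ is true.
  w3 (successors {w0, w3, w5}): φ is false.
  w4 (successors {w4}): φ is true.
  w5 (successors {w2, w5}): φ is true.
  w6 (successors {w0, w6}): φ is false.
For instance, at w3:
  At w3: ~<>[](s | (s & r)) is true, so ~~<>[](s | (s & r)) is false.
    At w3: <>[](s | (s & r)) is false, so ~<>[](s | (s & r)) is true.
      At w3: <>[](s | (s & r)) requires [](s | (s & r)) at some successor in {w0, w3, w5}.
        At w0: [](s | (s & r)) is false.
        At w3: [](s | (s & r)) is false.
        At w5: [](s | (s & r)) is false.
      So <>[](s | (s & r)) is false at w3.
Satisfying worlds: {w0, w2, w4, w5}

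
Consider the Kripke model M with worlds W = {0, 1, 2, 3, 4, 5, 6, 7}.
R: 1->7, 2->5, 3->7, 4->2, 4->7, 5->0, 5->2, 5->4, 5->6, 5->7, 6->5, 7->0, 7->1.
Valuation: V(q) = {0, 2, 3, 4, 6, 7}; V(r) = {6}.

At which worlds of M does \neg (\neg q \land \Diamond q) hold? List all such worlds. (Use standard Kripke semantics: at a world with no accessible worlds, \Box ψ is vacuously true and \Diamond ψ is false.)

Let φ = \neg (\neg q \land \Diamond q). Evaluate φ at each world:
  0 (successors ∅): φ is true.
  1 (successors {7}): φ is false.
  2 (successors {5}): φ is true.
  3 (successors {7}): φ is true.
  4 (successors {2, 7}): φ is true.
  5 (successors {0, 2, 4, 6, 7}): φ is false.
  6 (successors {5}): φ is true.
  7 (successors {0, 1}): φ is true.
For instance, at 5:
  At 5: \neg q \land \Diamond q is true, so \neg (\neg q \land \Diamond q) is false.
    At 5: \neg q is true, \Diamond q is true, so \neg q \land \Diamond q is true.
      At 5: \Diamond q requires q at some successor in {0, 2, 4, 6, 7}.
        q holds at 0, so \Diamond q is true at 5.
Satisfying worlds: {0, 2, 3, 4, 6, 7}

0, 2, 3, 4, 6, 7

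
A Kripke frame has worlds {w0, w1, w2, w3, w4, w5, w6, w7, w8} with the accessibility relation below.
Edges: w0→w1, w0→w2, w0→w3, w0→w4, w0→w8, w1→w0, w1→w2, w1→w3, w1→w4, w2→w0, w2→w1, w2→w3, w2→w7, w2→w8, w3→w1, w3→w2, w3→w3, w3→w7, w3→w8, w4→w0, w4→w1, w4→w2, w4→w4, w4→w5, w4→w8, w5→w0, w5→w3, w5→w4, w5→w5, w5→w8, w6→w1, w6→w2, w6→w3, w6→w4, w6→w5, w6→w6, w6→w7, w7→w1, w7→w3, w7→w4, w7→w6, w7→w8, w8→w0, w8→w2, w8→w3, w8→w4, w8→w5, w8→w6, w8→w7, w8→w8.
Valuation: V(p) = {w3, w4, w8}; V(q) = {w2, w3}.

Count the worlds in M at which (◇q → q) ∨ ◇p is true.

Let φ = (◇q → q) ∨ ◇p. Evaluate φ at each world:
  w0 (successors {w1, w2, w3, w4, w8}): φ is true.
  w1 (successors {w0, w2, w3, w4}): φ is true.
  w2 (successors {w0, w1, w3, w7, w8}): φ is true.
  w3 (successors {w1, w2, w3, w7, w8}): φ is true.
  w4 (successors {w0, w1, w2, w4, w5, w8}): φ is true.
  w5 (successors {w0, w3, w4, w5, w8}): φ is true.
  w6 (successors {w1, w2, w3, w4, w5, w6, w7}): φ is true.
  w7 (successors {w1, w3, w4, w6, w8}): φ is true.
  w8 (successors {w0, w2, w3, w4, w5, w6, w7, w8}): φ is true.
For instance, at w4:
  At w4: ◇q → q is false, ◇p is true, so (◇q → q) ∨ ◇p is true.
    At w4: ◇q is true, q is false, so ◇q → q is false.
      At w4: ◇q requires q at some successor in {w0, w1, w2, w4, w5, w8}.
        q holds at w2, so ◇q is true at w4.
    At w4: ◇p requires p at some successor in {w0, w1, w2, w4, w5, w8}.
      p holds at w4, so ◇p is true at w4.
Satisfying worlds: {w0, w1, w2, w3, w4, w5, w6, w7, w8}

9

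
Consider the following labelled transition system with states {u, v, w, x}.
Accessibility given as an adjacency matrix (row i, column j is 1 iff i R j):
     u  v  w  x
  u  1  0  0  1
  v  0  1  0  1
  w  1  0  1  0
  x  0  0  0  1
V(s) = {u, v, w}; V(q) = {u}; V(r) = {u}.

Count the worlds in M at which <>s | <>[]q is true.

3

Let φ = <>s | <>[]q. Evaluate φ at each world:
  u (successors {u, x}): φ is true.
  v (successors {v, x}): φ is true.
  w (successors {u, w}): φ is true.
  x (successors {x}): φ is false.
For instance, at x:
  At x: <>s is false, <>[]q is false, so <>s | <>[]q is false.
    At x: <>s requires s at some successor in {x}.
      At x: s is false.
    So <>s is false at x.
    At x: <>[]q requires []q at some successor in {x}.
      At x: []q is false.
    So <>[]q is false at x.
Satisfying worlds: {u, v, w}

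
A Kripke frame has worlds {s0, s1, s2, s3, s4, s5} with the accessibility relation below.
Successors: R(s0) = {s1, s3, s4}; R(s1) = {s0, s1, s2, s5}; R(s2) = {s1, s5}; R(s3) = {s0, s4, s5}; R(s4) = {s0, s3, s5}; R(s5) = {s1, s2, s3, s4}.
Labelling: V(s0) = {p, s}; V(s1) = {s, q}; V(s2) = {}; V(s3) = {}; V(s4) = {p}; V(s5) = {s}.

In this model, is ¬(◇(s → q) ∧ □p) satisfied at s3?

At s3: ◇(s → q) ∧ □p is false, so ¬(◇(s → q) ∧ □p) is true.
  At s3: ◇(s → q) is true, □p is false, so ◇(s → q) ∧ □p is false.
    At s3: ◇(s → q) requires s → q at some successor in {s0, s4, s5}.
      s → q holds at s4, so ◇(s → q) is true at s3.
    At s3: □p requires p at every successor {s0, s4, s5}.
      p fails at s5, so □p is false at s3.

Yes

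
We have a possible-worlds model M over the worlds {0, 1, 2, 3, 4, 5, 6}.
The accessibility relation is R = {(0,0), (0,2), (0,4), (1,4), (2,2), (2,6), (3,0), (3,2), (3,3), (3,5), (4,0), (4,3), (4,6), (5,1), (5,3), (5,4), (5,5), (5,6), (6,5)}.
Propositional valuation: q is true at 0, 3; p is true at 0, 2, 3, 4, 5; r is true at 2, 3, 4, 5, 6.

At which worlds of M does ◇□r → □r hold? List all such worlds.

1, 2, 6

Recall that □ψ holds at a world iff ψ holds at every accessible world, and ◇ψ holds iff ψ holds at some accessible world.
Let φ = ◇□r → □r. Evaluate φ at each world:
  0 (successors {0, 2, 4}): φ is false.
  1 (successors {4}): φ is true.
  2 (successors {2, 6}): φ is true.
  3 (successors {0, 2, 3, 5}): φ is false.
  4 (successors {0, 3, 6}): φ is false.
  5 (successors {1, 3, 4, 5, 6}): φ is false.
  6 (successors {5}): φ is true.
For instance, at 6:
  At 6: ◇□r is false, □r is true, so ◇□r → □r is true.
    At 6: ◇□r requires □r at some successor in {5}.
      At 5: □r is false.
    So ◇□r is false at 6.
    At 6: □r requires r at every successor {5}.
      At 5: r is true.
    So □r is true at 6.
Satisfying worlds: {1, 2, 6}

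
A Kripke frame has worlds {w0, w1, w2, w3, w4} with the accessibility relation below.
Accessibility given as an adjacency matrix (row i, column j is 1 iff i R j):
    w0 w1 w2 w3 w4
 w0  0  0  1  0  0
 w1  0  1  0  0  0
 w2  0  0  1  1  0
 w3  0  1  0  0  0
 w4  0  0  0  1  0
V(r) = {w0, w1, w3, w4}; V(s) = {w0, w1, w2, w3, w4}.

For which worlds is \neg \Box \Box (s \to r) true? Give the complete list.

w0, w2

Let φ = \neg \Box \Box (s \to r). Evaluate φ at each world:
  w0 (successors {w2}): φ is true.
  w1 (successors {w1}): φ is false.
  w2 (successors {w2, w3}): φ is true.
  w3 (successors {w1}): φ is false.
  w4 (successors {w3}): φ is false.
For instance, at w4:
  At w4: \Box \Box (s \to r) is true, so \neg \Box \Box (s \to r) is false.
    At w4: \Box \Box (s \to r) requires \Box (s \to r) at every successor {w3}.
      At w3: \Box (s \to r) is true.
    So \Box \Box (s \to r) is true at w4.
Satisfying worlds: {w0, w2}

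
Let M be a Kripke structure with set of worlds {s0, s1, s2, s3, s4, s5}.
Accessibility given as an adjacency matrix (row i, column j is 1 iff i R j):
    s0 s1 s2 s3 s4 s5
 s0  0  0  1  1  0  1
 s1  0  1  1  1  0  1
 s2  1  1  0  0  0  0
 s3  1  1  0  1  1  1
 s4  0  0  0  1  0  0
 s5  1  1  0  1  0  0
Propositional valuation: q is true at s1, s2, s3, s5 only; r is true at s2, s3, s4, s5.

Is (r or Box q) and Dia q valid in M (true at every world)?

Yes

Let φ = (r or Box q) and Dia q. Evaluate φ at each world:
  s0 (successors {s2, s3, s5}): φ is true.
  s1 (successors {s1, s2, s3, s5}): φ is true.
  s2 (successors {s0, s1}): φ is true.
  s3 (successors {s0, s1, s3, s4, s5}): φ is true.
  s4 (successors {s3}): φ is true.
  s5 (successors {s0, s1, s3}): φ is true.
For instance, at s4:
  At s4: r or Box q is true, Dia q is true, so (r or Box q) and Dia q is true.
    At s4: r is true, Box q is true, so r or Box q is true.
      At s4: Box q requires q at every successor {s3}.
        At s3: q is true.
      So Box q is true at s4.
    At s4: Dia q requires q at some successor in {s3}.
      q holds at s3, so Dia q is true at s4.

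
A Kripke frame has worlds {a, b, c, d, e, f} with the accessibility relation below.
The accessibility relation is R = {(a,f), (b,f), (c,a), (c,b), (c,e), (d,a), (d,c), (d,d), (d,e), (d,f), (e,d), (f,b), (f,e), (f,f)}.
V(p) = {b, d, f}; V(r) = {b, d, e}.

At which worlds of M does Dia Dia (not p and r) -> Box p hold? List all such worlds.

Recall that Box ψ holds at a world iff ψ holds at every accessible world, and Dia ψ holds iff ψ holds at some accessible world.
Let φ = Dia Dia (not p and r) -> Box p. Evaluate φ at each world:
  a (successors {f}): φ is true.
  b (successors {f}): φ is true.
  c (successors {a, b, e}): φ is true.
  d (successors {a, c, d, e, f}): φ is false.
  e (successors {d}): φ is true.
  f (successors {b, e, f}): φ is false.
For instance, at c:
  At c: Dia Dia (not p and r) is false, Box p is false, so Dia Dia (not p and r) -> Box p is true.
    At c: Dia Dia (not p and r) requires Dia (not p and r) at some successor in {a, b, e}.
      At a: Dia (not p and r) is false.
      At b: Dia (not p and r) is false.
      At e: Dia (not p and r) is false.
    So Dia Dia (not p and r) is false at c.
    At c: Box p requires p at every successor {a, b, e}.
      p fails at a, so Box p is false at c.
Satisfying worlds: {a, b, c, e}

a, b, c, e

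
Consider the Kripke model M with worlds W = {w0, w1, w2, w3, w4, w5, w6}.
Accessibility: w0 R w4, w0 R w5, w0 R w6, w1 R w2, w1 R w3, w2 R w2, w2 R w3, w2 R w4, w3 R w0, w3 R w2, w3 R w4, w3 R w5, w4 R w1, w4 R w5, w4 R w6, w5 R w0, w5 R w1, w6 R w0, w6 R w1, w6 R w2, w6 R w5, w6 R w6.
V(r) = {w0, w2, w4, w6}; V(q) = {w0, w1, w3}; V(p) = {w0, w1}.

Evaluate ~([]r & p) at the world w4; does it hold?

Yes

At w4: []r & p is false, so ~([]r & p) is true.
  At w4: []r is false, p is false, so []r & p is false.
    At w4: []r requires r at every successor {w1, w5, w6}.
      r fails at w1, so []r is false at w4.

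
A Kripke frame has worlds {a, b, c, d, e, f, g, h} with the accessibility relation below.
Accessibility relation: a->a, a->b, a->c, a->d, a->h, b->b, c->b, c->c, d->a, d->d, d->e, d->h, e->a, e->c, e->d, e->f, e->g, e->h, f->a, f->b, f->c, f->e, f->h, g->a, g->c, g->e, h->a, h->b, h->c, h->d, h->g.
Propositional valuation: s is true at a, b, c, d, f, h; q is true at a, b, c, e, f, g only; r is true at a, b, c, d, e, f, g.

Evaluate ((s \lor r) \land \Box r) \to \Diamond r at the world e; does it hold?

At e: (s \lor r) \land \Box r is false, \Diamond r is true, so ((s \lor r) \land \Box r) \to \Diamond r is true.
  At e: s \lor r is true, \Box r is false, so (s \lor r) \land \Box r is false.
    At e: \Box r requires r at every successor {a, c, d, f, g, h}.
      r fails at h, so \Box r is false at e.
  At e: \Diamond r requires r at some successor in {a, c, d, f, g, h}.
    r holds at a, so \Diamond r is true at e.

Yes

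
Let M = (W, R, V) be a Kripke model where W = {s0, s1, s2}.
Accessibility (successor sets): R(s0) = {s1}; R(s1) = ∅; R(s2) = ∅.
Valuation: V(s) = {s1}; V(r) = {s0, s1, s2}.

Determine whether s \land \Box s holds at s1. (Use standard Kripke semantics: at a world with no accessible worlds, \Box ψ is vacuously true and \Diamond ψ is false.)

Recall that \Box ψ holds at a world iff ψ holds at every accessible world, and \Diamond ψ holds iff ψ holds at some accessible world.
At s1: s is true, \Box s is true, so s \land \Box s is true.
  At s1: no accessible worlds, so \Box s holds vacuously.

Yes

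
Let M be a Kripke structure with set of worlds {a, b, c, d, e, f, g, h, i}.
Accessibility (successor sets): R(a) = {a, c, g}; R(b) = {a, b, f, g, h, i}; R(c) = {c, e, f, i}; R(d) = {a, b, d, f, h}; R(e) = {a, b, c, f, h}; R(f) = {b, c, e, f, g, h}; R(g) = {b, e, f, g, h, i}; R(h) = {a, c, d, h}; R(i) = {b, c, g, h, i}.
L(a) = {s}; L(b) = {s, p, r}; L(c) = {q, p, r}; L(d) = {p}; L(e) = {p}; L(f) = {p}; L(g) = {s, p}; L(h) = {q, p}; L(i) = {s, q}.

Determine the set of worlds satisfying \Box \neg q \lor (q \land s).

i

Let φ = \Box \neg q \lor (q \land s). Evaluate φ at each world:
  a (successors {a, c, g}): φ is false.
  b (successors {a, b, f, g, h, i}): φ is false.
  c (successors {c, e, f, i}): φ is false.
  d (successors {a, b, d, f, h}): φ is false.
  e (successors {a, b, c, f, h}): φ is false.
  f (successors {b, c, e, f, g, h}): φ is false.
  g (successors {b, e, f, g, h, i}): φ is false.
  h (successors {a, c, d, h}): φ is false.
  i (successors {b, c, g, h, i}): φ is true.
For instance, at c:
  At c: \Box \neg q is false, q \land s is false, so \Box \neg q \lor (q \land s) is false.
    At c: \Box \neg q requires \neg q at every successor {c, e, f, i}.
      \neg q fails at c, so \Box \neg q is false at c.
Satisfying worlds: {i}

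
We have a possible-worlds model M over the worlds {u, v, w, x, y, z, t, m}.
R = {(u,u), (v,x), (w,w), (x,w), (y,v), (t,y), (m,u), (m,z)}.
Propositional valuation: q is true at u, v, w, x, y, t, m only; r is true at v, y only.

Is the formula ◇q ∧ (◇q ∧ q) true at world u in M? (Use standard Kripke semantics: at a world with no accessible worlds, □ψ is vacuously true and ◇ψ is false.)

Yes

Recall that ◇ψ holds at a world iff ψ holds at some accessible world.
At u: ◇q is true, ◇q ∧ q is true, so ◇q ∧ (◇q ∧ q) is true.
  At u: ◇q requires q at some successor in {u}.
    q holds at u, so ◇q is true at u.
  At u: ◇q is true, q is true, so ◇q ∧ q is true.
    At u: ◇q requires q at some successor in {u}.
      q holds at u, so ◇q is true at u.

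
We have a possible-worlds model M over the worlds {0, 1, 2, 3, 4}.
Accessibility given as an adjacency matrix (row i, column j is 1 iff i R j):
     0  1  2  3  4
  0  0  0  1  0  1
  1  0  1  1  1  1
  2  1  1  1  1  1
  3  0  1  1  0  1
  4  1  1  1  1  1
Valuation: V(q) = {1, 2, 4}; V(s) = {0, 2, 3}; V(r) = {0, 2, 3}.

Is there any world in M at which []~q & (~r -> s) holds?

Let φ = []~q & (~r -> s). Evaluate φ at each world:
  0 (successors {2, 4}): φ is false.
  1 (successors {1, 2, 3, 4}): φ is false.
  2 (successors {0, 1, 2, 3, 4}): φ is false.
  3 (successors {1, 2, 4}): φ is false.
  4 (successors {0, 1, 2, 3, 4}): φ is false.
For instance, at 2:
  At 2: []~q is false, ~r -> s is true, so []~q & (~r -> s) is false.
    At 2: []~q requires ~q at every successor {0, 1, 2, 3, 4}.
      ~q fails at 1, so []~q is false at 2.

No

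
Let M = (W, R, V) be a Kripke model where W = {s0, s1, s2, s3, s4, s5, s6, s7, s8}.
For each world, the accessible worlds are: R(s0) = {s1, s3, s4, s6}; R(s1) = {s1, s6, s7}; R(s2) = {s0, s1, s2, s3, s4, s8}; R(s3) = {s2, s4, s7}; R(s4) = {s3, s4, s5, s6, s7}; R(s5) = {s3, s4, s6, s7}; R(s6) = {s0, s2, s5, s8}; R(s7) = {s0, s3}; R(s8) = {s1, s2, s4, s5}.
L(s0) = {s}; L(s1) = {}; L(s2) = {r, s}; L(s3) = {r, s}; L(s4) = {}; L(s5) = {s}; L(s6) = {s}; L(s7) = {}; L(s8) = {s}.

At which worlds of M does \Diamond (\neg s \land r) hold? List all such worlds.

none

Let φ = \Diamond (\neg s \land r). Evaluate φ at each world:
  s0 (successors {s1, s3, s4, s6}): φ is false.
  s1 (successors {s1, s6, s7}): φ is false.
  s2 (successors {s0, s1, s2, s3, s4, s8}): φ is false.
  s3 (successors {s2, s4, s7}): φ is false.
  s4 (successors {s3, s4, s5, s6, s7}): φ is false.
  s5 (successors {s3, s4, s6, s7}): φ is false.
  s6 (successors {s0, s2, s5, s8}): φ is false.
  s7 (successors {s0, s3}): φ is false.
  s8 (successors {s1, s2, s4, s5}): φ is false.
For instance, at s8:
  At s8: \Diamond (\neg s \land r) requires \neg s \land r at some successor in {s1, s2, s4, s5}.
    At s1: \neg s \land r is false.
    At s2: \neg s \land r is false.
    At s4: \neg s \land r is false.
    At s5: \neg s \land r is false.
  So \Diamond (\neg s \land r) is false at s8.
Satisfying worlds: none.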